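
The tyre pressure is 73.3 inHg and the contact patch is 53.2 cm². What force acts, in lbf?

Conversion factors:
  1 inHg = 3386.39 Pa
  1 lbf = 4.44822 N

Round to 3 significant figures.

297 lbf

73.3 inHg × 3386.39 = 248222 Pa
53.2 cm² × 0.0001 = 0.00532 m²
F = P × A = 248222 Pa × 0.00532 m² = 1320.54 N
1320.54 N ÷ (4.44822 N/lbf) = 296.869 lbf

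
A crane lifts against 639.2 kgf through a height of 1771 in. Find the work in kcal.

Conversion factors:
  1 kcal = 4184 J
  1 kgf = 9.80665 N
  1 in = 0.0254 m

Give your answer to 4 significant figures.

67.39 kcal

639.2 kgf × 9.80665 = 6268.41 N
1771 in × 0.0254 = 44.9834 m
W = F × d = 6268.41 N × 44.9834 m = 281974 J
281974 J ÷ (4184 J/kcal) = 67.3934 kcal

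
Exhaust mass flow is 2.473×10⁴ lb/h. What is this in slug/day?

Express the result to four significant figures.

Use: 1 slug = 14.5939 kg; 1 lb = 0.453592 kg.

1.845×10⁴ slug/day

2.473×10⁴ lb/h × 0.453592 kg/lb ÷ 3600 s/h = 3.11593 kg/s
3.11593 kg/s ÷ 14.5939 kg/slug × 86400 s/day = 18447.2 slug/day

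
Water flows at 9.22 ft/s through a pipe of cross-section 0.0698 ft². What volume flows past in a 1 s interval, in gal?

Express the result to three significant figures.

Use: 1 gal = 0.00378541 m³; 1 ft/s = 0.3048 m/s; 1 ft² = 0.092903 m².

9.22 ft/s × 0.3048 = 2.81026 m/s
0.0698 ft² × 0.092903 = 0.00648463 m²
V = v × A × t = 2.81026 m/s × 0.00648463 m² × 1 s = 0.0182235 m³
0.0182235 m³ ÷ (0.00378541 m³/gal) = 4.81414 gal

4.81 gal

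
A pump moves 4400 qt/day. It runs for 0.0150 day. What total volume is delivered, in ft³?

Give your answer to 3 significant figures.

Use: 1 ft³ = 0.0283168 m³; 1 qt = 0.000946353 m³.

2.21 ft³

4400 qt/day → 4.81939×10⁻⁵ m³/s
0.0150 day → 1296 s
V = Q × t = 4.81939×10⁻⁵ × 1296 = 0.0624593 m³
In ft³: 0.0624593 / 0.0283168 = 2.20573 ft³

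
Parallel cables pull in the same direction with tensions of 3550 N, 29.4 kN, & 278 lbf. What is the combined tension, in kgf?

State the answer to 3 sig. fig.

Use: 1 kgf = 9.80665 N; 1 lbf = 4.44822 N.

3490 kgf

3550 N (already N)
29.4 kN × 1000 = 29400 N
278 lbf × 4.44822 = 1236.61 N
Total: 3550 + 29400 + 1236.61 = 34186.6 N
In kgf: 34186.6 / 9.80665 = 3486.06 kgf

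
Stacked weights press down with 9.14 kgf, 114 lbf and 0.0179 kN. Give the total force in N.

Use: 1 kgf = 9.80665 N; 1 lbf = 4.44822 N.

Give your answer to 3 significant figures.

9.14 kgf × 9.80665 = 89.6328 N
114 lbf × 4.44822 = 507.097 N
0.0179 kN × 1000 = 17.9 N
Sum: 89.6328 + 507.097 + 17.9 = 614.63 N

615 N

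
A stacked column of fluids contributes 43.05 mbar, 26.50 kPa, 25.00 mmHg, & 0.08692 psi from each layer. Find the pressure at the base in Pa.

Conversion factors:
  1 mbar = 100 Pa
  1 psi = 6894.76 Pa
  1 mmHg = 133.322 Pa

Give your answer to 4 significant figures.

43.05 mbar × 100 → 4305 Pa
26.50 kPa × 1000 → 26500 Pa
25.00 mmHg × 133.322 → 3333.05 Pa
0.08692 psi × 6894.76 → 599.293 Pa
Combined: 4305 + 26500 + 3333.05 + 599.293 = 34737.3 Pa

3.474×10⁴ Pa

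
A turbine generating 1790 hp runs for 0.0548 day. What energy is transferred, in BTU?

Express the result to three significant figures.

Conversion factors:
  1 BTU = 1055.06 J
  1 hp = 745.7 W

5.99×10⁶ BTU

1790 hp × 745.7 → 1.3348×10⁶ W
0.0548 day × 86400 → 4734.72 s
E = P × t = 1.3348×10⁶ W × 4734.72 s = 6.3199×10⁹ J
6.3199×10⁹ J ÷ (1055.06 J/BTU) = 5.99009×10⁶ BTU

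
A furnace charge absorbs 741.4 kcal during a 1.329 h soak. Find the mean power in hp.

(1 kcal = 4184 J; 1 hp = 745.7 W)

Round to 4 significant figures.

741.4 kcal × 4184 = 3.10202×10⁶ J
1.329 h × 3600 = 4784.4 s
P = E / t = 3.10202×10⁶ J / 4784.4 s = 648.361 W
648.361 W ÷ (745.7 W/hp) = 0.869466 hp

0.8695 hp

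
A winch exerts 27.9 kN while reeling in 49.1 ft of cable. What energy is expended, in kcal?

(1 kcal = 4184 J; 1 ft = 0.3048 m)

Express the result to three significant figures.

99.8 kcal

27.9 kN × 1000 → 27900 N
49.1 ft × 0.3048 → 14.9657 m
W = F × d = 27900 N × 14.9657 m = 417543 J
417543 J ÷ (4184 J/kcal) = 99.7952 kcal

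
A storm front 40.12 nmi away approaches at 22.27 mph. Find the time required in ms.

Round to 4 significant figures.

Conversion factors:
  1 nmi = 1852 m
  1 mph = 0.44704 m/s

40.12 nmi × 1852 = 74302.2 m
22.27 mph × 0.44704 = 9.95558 m/s
t = d / v = 74302.2 m / 9.95558 m/s = 7463.37 s
7463.37 s ÷ (0.001 s/ms) = 7.46337×10⁶ ms

7.463×10⁶ ms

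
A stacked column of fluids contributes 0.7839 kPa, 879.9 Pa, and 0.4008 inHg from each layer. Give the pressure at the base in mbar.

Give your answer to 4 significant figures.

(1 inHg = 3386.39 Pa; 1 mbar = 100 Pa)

30.21 mbar

0.7839 kPa × 1000 = 783.9 Pa
879.9 Pa (already Pa)
0.4008 inHg × 3386.39 = 1357.27 Pa
Sum: 783.9 + 879.9 + 1357.27 = 3021.07 Pa
In mbar: 3021.07 / 100 = 30.2107 mbar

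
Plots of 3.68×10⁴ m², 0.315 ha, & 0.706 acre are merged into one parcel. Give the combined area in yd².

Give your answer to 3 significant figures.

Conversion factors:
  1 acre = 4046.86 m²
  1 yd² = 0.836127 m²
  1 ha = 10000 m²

3.68×10⁴ m² (already m²)
0.315 ha × 10000 = 3150 m²
0.706 acre × 4046.86 = 2857.08 m²
Sum: 36800 + 3150 + 2857.08 = 42807.1 m²
In yd²: 42807.1 / 0.836127 = 51196.9 yd²

5.12×10⁴ yd²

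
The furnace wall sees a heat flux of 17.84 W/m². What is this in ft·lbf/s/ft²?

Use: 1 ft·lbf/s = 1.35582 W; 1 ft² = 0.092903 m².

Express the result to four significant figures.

17.84 W/m² is already 17.84 W/m²
17.84 W/m² ÷ 1.35582 W/ft·lbf/s × 0.092903 m²/ft² = 1.22243 ft·lbf/s/ft²

1.222 ft·lbf/s/ft²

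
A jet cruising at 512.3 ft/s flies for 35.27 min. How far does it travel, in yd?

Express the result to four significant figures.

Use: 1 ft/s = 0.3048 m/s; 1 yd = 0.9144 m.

512.3 ft/s × 0.3048 → 156.149 m/s
35.27 min × 60 → 2116.2 s
d = v × t = 156.149 m/s × 2116.2 s = 330443 m
330443 m ÷ (0.9144 m/yd) = 361377 yd

3.614×10⁵ yd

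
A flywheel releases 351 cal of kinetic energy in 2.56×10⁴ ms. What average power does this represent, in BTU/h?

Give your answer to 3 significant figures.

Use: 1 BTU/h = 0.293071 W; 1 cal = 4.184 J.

351 cal × 4.184 → 1468.58 J
2.56×10⁴ ms × 0.001 → 25.6 s
P = E / t = 1468.58 J / 25.6 s = 57.3664 W
57.3664 W ÷ (0.293071 W/BTU/h) = 195.742 BTU/h

196 BTU/h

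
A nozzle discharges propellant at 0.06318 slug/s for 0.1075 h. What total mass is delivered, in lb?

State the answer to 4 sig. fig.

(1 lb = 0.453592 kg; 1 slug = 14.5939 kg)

786.7 lb

0.06318 slug/s → 0.922043 kg/s
0.1075 h → 387 s
m = ṁ × t = 0.922043 × 387 = 356.831 kg
In lb: 356.831 / 0.453592 = 786.678 lb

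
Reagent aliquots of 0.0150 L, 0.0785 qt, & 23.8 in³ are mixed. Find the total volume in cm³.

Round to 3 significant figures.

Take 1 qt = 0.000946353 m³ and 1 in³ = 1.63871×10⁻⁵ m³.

0.0150 L × 0.001 → 1.5×10⁻⁵ m³
0.0785 qt × 0.000946353 → 7.42887×10⁻⁵ m³
23.8 in³ × 1.63871×10⁻⁵ → 3.90013×10⁻⁴ m³
Sum: 1.5×10⁻⁵ + 7.42887×10⁻⁵ + 3.90013×10⁻⁴ = 4.79302×10⁻⁴ m³
In cm³: 4.79302×10⁻⁴ / 10⁻⁶ = 479.302 cm³

479 cm³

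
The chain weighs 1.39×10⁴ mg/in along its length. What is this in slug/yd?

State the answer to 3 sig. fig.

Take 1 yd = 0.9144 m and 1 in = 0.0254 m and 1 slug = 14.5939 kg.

1.39×10⁴ mg/in × 10⁻⁶ kg/mg ÷ 0.0254 m/in = 0.547244 kg/m
0.547244 kg/m ÷ 14.5939 kg/slug × 0.9144 m/yd = 0.0342883 slug/yd

0.0343 slug/yd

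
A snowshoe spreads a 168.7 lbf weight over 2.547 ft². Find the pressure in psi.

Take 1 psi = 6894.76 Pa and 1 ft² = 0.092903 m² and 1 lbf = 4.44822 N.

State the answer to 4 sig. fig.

168.7 lbf × 4.44822 = 750.415 N
2.547 ft² × 0.092903 = 0.236624 m²
P = F / A = 750.415 N / 0.236624 m² = 3171.34 Pa
3171.34 Pa ÷ (6894.76 Pa/psi) = 0.459964 psi

0.4600 psi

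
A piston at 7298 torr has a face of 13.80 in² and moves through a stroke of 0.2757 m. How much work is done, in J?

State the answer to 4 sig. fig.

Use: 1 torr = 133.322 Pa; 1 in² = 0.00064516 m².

7298 torr → 972984 Pa
13.80 in² → 0.00890321 m²
F = P × A = 972984 × 0.00890321 = 8662.68 N
W = F × d = 8662.68 × 0.2757 = 2388.3 J

2388 J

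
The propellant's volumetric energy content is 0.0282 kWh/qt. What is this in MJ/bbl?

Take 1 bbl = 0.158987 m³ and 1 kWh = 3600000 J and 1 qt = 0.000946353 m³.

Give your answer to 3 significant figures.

17.1 MJ/bbl

0.0282 kWh/qt × 3600000 J/kWh ÷ 0.000946353 m³/qt = 1.07275×10⁸ J/m³
1.07275×10⁸ J/m³ ÷ 1000000 J/MJ × 0.158987 m³/bbl = 17.0553 MJ/bbl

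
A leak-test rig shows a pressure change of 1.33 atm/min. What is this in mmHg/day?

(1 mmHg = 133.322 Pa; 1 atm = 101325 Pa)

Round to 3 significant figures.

1.33 atm/min × 101325 Pa/atm ÷ 60 s/min = 2246.04 Pa/s
2246.04 Pa/s ÷ 133.322 Pa/mmHg × 86400 s/day = 1.45556×10⁶ mmHg/day

1.46×10⁶ mmHg/day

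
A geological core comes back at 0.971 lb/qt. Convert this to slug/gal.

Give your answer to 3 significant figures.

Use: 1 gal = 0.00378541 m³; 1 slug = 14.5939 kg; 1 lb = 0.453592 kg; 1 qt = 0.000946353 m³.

0.121 slug/gal

0.971 lb/qt × 0.453592 kg/lb ÷ 0.000946353 m³/qt = 465.405 kg/m³
465.405 kg/m³ ÷ 14.5939 kg/slug × 0.00378541 m³/gal = 0.120718 slug/gal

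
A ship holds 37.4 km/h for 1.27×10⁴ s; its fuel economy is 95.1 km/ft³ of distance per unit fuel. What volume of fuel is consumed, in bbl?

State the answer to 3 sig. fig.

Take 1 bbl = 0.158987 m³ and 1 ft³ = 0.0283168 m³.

37.4 km/h → 10.3889 m/s
d = v × t = 10.3889 × 12700 = 131939 m
95.1 km/ft³ → 3.35843×10⁶ m/m³
V = d / (distance per unit fuel) = 131939 / 3.35843×10⁶ = 0.0392859 m³
In bbl: 0.0392859 / 0.158987 = 0.247101 bbl

0.247 bbl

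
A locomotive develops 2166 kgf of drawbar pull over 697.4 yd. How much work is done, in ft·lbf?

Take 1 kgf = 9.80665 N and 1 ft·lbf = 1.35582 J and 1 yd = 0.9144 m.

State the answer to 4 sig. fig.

9.991×10⁶ ft·lbf

2166 kgf × 9.80665 = 21241.2 N
697.4 yd × 0.9144 = 637.703 m
W = F × d = 21241.2 N × 637.703 m = 1.35456×10⁷ J
1.35456×10⁷ J ÷ (1.35582 J/ft·lbf) = 9.99071×10⁶ ft·lbf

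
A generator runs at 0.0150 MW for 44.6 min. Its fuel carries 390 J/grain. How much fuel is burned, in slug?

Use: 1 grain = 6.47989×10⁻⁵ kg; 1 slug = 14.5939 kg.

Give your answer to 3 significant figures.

0.457 slug

0.0150 MW → 15000 W
44.6 min → 2676 s
E = P × t = 15000 × 2676 = 4.014×10⁷ J
390 J/grain → 6.01862×10⁶ J/kg
m = E / e_s = 4.014×10⁷ / 6.01862×10⁶ = 6.6693 kg
In slug: 6.6693 / 14.5939 = 0.456992 slug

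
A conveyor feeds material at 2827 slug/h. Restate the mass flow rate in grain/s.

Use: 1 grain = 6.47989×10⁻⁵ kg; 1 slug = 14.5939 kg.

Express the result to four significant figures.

2827 slug/h × 14.5939 kg/slug ÷ 3600 s/h = 11.4603 kg/s
11.4603 kg/s ÷ 6.47989×10⁻⁵ kg/grain = 176859 grain/s

1.769×10⁵ grain/s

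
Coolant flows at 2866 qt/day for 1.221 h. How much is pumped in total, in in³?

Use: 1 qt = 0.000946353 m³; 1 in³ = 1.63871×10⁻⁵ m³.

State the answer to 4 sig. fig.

2866 qt/day → 3.13918×10⁻⁵ m³/s
1.221 h → 4395.6 s
V = Q × t = 3.13918×10⁻⁵ × 4395.6 = 0.137986 m³
In in³: 0.137986 / 1.63871×10⁻⁵ = 8420.4 in³

8420 in³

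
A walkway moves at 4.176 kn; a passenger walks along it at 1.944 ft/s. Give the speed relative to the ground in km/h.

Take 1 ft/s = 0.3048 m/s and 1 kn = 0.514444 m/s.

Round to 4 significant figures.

4.176 kn × 0.514444 = 2.14832 m/s
1.944 ft/s × 0.3048 = 0.592531 m/s
Combined: 2.14832 + 0.592531 = 2.74085 m/s
In km/h: 2.74085 / (1/3.6) = 9.86706 km/h

9.867 km/h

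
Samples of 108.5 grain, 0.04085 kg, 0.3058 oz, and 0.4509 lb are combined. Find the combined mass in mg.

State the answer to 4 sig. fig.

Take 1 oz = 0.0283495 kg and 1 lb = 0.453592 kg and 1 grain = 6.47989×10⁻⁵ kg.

108.5 grain × 6.47989×10⁻⁵ → 0.00703068 kg
0.04085 kg (already kg)
0.3058 oz × 0.0283495 → 0.00866928 kg
0.4509 lb × 0.453592 → 0.204525 kg
Total: 0.00703068 + 0.04085 + 0.00866928 + 0.204525 = 0.261075 kg
In mg: 0.261075 / 10⁻⁶ = 261075 mg

2.611×10⁵ mg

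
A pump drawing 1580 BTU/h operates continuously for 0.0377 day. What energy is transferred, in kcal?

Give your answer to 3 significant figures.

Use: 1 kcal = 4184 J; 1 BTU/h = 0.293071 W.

1580 BTU/h × 0.293071 = 463.052 W
0.0377 day × 86400 = 3257.28 s
E = P × t = 463.052 W × 3257.28 s = 1.50829×10⁶ J
1.50829×10⁶ J ÷ (4184 J/kcal) = 360.49 kcal

360 kcal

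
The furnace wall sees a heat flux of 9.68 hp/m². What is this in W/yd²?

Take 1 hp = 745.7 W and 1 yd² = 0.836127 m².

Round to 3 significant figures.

6040 W/yd²

9.68 hp/m² × 745.7 W/hp = 7218.38 W/m²
7218.38 W/m² × 0.836127 m²/yd² = 6035.48 W/yd²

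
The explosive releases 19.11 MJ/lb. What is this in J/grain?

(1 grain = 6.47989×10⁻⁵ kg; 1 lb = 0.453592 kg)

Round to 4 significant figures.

19.11 MJ/lb × 1000000 J/MJ ÷ 0.453592 kg/lb = 4.21304×10⁷ J/kg
4.21304×10⁷ J/kg × 6.47989×10⁻⁵ kg/grain = 2730 J/grain

2730 J/grain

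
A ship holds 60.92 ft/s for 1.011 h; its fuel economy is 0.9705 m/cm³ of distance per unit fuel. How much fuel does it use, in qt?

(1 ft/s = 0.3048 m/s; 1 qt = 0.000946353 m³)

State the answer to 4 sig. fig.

60.92 ft/s → 18.5684 m/s
1.011 h → 3639.6 s
d = v × t = 18.5684 × 3639.6 = 67581.5 m
0.9705 m/cm³ → 970500 m/m³
V = d / (distance per unit fuel) = 67581.5 / 970500 = 0.0696358 m³
In qt: 0.0696358 / 0.000946353 = 73.5833 qt

73.58 qt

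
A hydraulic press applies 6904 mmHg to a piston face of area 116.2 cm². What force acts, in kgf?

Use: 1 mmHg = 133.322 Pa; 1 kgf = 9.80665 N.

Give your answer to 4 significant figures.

1091 kgf

6904 mmHg × 133.322 → 920455 Pa
116.2 cm² × 0.0001 → 0.01162 m²
F = P × A = 920455 Pa × 0.01162 m² = 10695.7 N
10695.7 N ÷ (9.80665 N/kgf) = 1090.66 kgf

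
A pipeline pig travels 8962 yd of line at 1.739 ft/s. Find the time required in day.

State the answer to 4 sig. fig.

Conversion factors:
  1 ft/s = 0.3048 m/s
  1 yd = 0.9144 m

0.1789 day

8962 yd × 0.9144 = 8194.85 m
1.739 ft/s × 0.3048 = 0.530047 m/s
t = d / v = 8194.85 m / 0.530047 m/s = 15460.6 s
15460.6 s ÷ (86400 s/day) = 0.178942 day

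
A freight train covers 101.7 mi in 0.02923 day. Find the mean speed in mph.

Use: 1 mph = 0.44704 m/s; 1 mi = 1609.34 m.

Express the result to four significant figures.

145.0 mph

101.7 mi × 1609.34 → 163670 m
0.02923 day × 86400 → 2525.47 s
v = d / t = 163670 m / 2525.47 s = 64.8077 m/s
64.8077 m/s ÷ (0.44704 m/s/mph) = 144.971 mph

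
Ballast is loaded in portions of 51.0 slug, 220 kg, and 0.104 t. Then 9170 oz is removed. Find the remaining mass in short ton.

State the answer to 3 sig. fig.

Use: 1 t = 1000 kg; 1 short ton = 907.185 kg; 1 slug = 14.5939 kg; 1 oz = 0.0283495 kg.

0.891 short ton

51.0 slug × 14.5939 → 744.289 kg
220 kg (already kg)
0.104 t × 1000 → 104 kg
9170 oz × 0.0283495 → 259.965 kg
Net: 744.289 + 220 + 104 − 259.965 = 808.324 kg
In short ton: 808.324 / 907.185 = 0.891024 short ton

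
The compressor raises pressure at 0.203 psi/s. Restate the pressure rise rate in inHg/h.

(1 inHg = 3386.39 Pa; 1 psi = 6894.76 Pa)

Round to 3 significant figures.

1490 inHg/h

0.203 psi/s × 6894.76 Pa/psi = 1399.64 Pa/s
1399.64 Pa/s ÷ 3386.39 Pa/inHg × 3600 s/h = 1487.93 inHg/h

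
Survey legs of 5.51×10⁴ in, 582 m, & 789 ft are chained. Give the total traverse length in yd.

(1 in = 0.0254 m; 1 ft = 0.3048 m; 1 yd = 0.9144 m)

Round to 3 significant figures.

2430 yd

5.51×10⁴ in × 0.0254 → 1399.54 m
582 m (already m)
789 ft × 0.3048 → 240.487 m
Combined: 1399.54 + 582 + 240.487 = 2222.03 m
In yd: 2222.03 / 0.9144 = 2430.04 yd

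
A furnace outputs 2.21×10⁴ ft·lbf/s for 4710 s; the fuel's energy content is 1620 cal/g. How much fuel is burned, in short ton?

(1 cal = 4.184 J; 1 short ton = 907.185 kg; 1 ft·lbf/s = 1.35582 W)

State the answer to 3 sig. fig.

0.0230 short ton

2.21×10⁴ ft·lbf/s → 29963.6 W
E = P × t = 29963.6 × 4710 = 1.41129×10⁸ J
1620 cal/g → 6.77808×10⁶ J/kg
m = E / e_s = 1.41129×10⁸ / 6.77808×10⁶ = 20.8214 kg
In short ton: 20.8214 / 907.185 = 0.0229517 short ton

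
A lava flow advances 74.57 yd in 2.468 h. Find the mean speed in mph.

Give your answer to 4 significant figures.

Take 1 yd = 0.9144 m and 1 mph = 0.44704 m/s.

0.01717 mph

74.57 yd × 0.9144 = 68.1868 m
2.468 h × 3600 = 8884.8 s
v = d / t = 68.1868 m / 8884.8 s = 0.00767455 m/s
0.00767455 m/s ÷ (0.44704 m/s/mph) = 0.0171675 mph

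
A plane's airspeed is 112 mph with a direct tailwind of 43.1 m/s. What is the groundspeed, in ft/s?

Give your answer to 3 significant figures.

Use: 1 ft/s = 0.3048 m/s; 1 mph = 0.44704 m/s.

112 mph × 0.44704 → 50.0685 m/s
43.1 m/s (already m/s)
Total: 50.0685 + 43.1 = 93.1685 m/s
In ft/s: 93.1685 / 0.3048 = 305.671 ft/s

306 ft/s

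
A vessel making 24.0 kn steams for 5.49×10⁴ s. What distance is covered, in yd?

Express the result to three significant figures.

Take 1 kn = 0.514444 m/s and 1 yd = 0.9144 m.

7.41×10⁵ yd

24.0 kn × 0.514444 = 12.3467 m/s
d = v × t = 12.3467 m/s × 54900 s = 677834 m
677834 m ÷ (0.9144 m/yd) = 741288 yd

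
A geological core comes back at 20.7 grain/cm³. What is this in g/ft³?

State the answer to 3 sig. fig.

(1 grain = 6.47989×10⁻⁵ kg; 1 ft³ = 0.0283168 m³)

20.7 grain/cm³ × 6.47989×10⁻⁵ kg/grain ÷ 10⁻⁶ m³/cm³ = 1341.34 kg/m³
1341.34 kg/m³ ÷ 0.001 kg/g × 0.0283168 m³/ft³ = 37982.5 g/ft³

3.80×10⁴ g/ft³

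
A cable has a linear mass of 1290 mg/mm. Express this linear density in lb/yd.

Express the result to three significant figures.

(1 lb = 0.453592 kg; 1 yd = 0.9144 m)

1290 mg/mm × 10⁻⁶ kg/mg ÷ 0.001 m/mm = 1.29 kg/m
1.29 kg/m ÷ 0.453592 kg/lb × 0.9144 m/yd = 2.60052 lb/yd

2.60 lb/yd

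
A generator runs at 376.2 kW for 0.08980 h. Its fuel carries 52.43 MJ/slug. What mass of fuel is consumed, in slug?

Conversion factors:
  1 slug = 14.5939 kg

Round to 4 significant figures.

376.2 kW → 376200 W
0.08980 h → 323.28 s
E = P × t = 376200 × 323.28 = 1.21618×10⁸ J
52.43 MJ/slug → 3.5926×10⁶ J/kg
m = E / e_s = 1.21618×10⁸ / 3.5926×10⁶ = 33.8524 kg
In slug: 33.8524 / 14.5939 = 2.31963 slug

2.320 slug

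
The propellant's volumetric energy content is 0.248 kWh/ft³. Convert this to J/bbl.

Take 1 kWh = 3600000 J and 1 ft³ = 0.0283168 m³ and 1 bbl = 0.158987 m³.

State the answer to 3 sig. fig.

5.01×10⁶ J/bbl

0.248 kWh/ft³ × 3600000 J/kWh ÷ 0.0283168 m³/ft³ = 3.1529×10⁷ J/m³
3.1529×10⁷ J/m³ × 0.158987 m³/bbl = 5.0127×10⁶ J/bbl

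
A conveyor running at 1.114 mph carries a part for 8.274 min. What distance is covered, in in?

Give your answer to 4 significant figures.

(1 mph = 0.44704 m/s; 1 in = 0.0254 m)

1.114 mph × 0.44704 → 0.498003 m/s
8.274 min × 60 → 496.44 s
d = v × t = 0.498003 m/s × 496.44 s = 247.229 m
247.229 m ÷ (0.0254 m/in) = 9733.43 in

9733 in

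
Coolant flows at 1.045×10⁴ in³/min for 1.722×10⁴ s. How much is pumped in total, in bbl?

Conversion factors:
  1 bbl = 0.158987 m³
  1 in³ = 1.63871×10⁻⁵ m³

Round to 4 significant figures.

309.1 bbl

1.045×10⁴ in³/min → 0.00285409 m³/s
V = Q × t = 0.00285409 × 17220 = 49.1474 m³
In bbl: 49.1474 / 0.158987 = 309.128 bbl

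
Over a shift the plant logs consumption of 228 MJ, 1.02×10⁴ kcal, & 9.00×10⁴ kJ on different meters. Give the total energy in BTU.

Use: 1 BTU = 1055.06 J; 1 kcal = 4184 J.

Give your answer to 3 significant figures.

228 MJ × 1000000 = 2.28×10⁸ J
1.02×10⁴ kcal × 4184 = 4.26768×10⁷ J
9.00×10⁴ kJ × 1000 = 9×10⁷ J
Combined: 2.28×10⁸ + 4.26768×10⁷ + 9×10⁷ = 3.60677×10⁸ J
In BTU: 3.60677×10⁸ / 1055.06 = 341854 BTU

3.42×10⁵ BTU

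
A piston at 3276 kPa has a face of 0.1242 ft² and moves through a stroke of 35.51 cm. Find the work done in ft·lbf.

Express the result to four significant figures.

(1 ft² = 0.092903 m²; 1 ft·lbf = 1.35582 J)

3276 kPa → 3.276×10⁶ Pa
0.1242 ft² → 0.0115386 m²
F = P × A = 3.276×10⁶ × 0.0115386 = 37800.5 N
35.51 cm → 0.3551 m
W = F × d = 37800.5 × 0.3551 = 13423 J
In ft·lbf: 13423 / 1.35582 = 9900.28 ft·lbf

9900 ft·lbf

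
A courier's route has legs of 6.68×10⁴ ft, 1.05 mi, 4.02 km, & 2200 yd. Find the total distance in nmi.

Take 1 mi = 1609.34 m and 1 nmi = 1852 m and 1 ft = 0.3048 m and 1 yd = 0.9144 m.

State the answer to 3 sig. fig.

6.68×10⁴ ft × 0.3048 = 20360.6 m
1.05 mi × 1609.34 = 1689.81 m
4.02 km × 1000 = 4020 m
2200 yd × 0.9144 = 2011.68 m
Sum: 20360.6 + 1689.81 + 4020 + 2011.68 = 28082.1 m
In nmi: 28082.1 / 1852 = 15.1631 nmi

15.2 nmi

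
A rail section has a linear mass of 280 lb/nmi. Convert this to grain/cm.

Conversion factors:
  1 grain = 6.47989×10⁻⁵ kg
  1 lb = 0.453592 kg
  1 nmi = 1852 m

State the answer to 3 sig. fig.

280 lb/nmi × 0.453592 kg/lb ÷ 1852 m/nmi = 0.0685776 kg/m
0.0685776 kg/m ÷ 6.47989×10⁻⁵ kg/grain × 0.01 m/cm = 10.5831 grain/cm

10.6 grain/cm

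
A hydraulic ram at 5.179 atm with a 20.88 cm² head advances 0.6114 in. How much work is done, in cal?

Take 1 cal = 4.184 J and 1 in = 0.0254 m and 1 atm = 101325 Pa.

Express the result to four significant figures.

4.067 cal

5.179 atm → 524762 Pa
20.88 cm² → 0.002088 m²
F = P × A = 524762 × 0.002088 = 1095.7 N
0.6114 in → 0.0155296 m
W = F × d = 1095.7 × 0.0155296 = 17.0158 J
In cal: 17.0158 / 4.184 = 4.06687 cal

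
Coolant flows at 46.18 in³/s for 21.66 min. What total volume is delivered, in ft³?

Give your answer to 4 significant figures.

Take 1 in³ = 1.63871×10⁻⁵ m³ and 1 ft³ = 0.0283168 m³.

34.73 ft³

46.18 in³/s → 7.56756×10⁻⁴ m³/s
21.66 min → 1299.6 s
V = Q × t = 7.56756×10⁻⁴ × 1299.6 = 0.98348 m³
In ft³: 0.98348 / 0.0283168 = 34.7313 ft³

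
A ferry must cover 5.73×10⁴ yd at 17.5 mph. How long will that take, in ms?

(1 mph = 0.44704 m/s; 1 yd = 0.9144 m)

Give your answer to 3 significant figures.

6.70×10⁶ ms

5.73×10⁴ yd × 0.9144 → 52395.1 m
17.5 mph × 0.44704 → 7.8232 m/s
t = d / v = 52395.1 m / 7.8232 m/s = 6697.4 s
6697.4 s ÷ (0.001 s/ms) = 6.6974×10⁶ ms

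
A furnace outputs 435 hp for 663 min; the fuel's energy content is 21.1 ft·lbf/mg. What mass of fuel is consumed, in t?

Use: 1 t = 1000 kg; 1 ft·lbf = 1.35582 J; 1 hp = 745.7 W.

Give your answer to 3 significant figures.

435 hp → 324380 W
663 min → 39780 s
E = P × t = 324380 × 39780 = 1.29038×10¹⁰ J
21.1 ft·lbf/mg → 2.86078×10⁷ J/kg
m = E / e_s = 1.29038×10¹⁰ / 2.86078×10⁷ = 451.059 kg
In t: 451.059 / 1000 = 0.451059 t

0.451 t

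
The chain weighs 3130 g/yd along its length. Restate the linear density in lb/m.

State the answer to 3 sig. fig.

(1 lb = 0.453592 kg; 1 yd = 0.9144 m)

3130 g/yd × 0.001 kg/g ÷ 0.9144 m/yd = 3.42301 kg/m
3.42301 kg/m ÷ 0.453592 kg/lb = 7.54645 lb/m

7.55 lb/m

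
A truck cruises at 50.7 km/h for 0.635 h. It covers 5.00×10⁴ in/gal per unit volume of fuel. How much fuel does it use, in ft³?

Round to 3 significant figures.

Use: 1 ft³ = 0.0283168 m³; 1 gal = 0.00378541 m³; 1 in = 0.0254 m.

3.39 ft³

50.7 km/h → 14.0833 m/s
0.635 h → 2286 s
d = v × t = 14.0833 × 2286 = 32194.4 m
5.00×10⁴ in/gal → 335499 m/m³
V = d / (distance per unit fuel) = 32194.4 / 335499 = 0.0959597 m³
In ft³: 0.0959597 / 0.0283168 = 3.38879 ft³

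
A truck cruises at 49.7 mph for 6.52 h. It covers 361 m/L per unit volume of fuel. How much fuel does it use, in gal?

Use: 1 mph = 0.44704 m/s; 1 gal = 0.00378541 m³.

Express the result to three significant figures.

382 gal

49.7 mph → 22.2179 m/s
6.52 h → 23472 s
d = v × t = 22.2179 × 23472 = 521499 m
361 m/L → 361000 m/m³
V = d / (distance per unit fuel) = 521499 / 361000 = 1.4446 m³
In gal: 1.4446 / 0.00378541 = 381.623 gal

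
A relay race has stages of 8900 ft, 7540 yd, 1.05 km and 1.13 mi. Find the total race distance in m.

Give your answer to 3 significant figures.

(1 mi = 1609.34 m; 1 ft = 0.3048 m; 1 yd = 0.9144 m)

8900 ft × 0.3048 → 2712.72 m
7540 yd × 0.9144 → 6894.58 m
1.05 km × 1000 → 1050 m
1.13 mi × 1609.34 → 1818.55 m
Total: 2712.72 + 6894.58 + 1050 + 1818.55 = 12475.8 m

1.25×10⁴ m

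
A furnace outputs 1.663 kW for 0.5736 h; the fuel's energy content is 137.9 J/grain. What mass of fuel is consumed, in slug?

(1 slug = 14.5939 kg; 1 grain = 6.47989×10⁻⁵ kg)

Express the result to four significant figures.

1.663 kW → 1663 W
0.5736 h → 2064.96 s
E = P × t = 1663 × 2064.96 = 3.43403×10⁶ J
137.9 J/grain → 2.12812×10⁶ J/kg
m = E / e_s = 3.43403×10⁶ / 2.12812×10⁶ = 1.61364 kg
In slug: 1.61364 / 14.5939 = 0.110569 slug

0.1106 slug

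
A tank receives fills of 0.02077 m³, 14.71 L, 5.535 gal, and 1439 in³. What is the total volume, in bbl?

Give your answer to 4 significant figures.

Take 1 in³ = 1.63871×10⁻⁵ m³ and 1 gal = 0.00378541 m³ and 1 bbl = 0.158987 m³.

0.02077 m³ (already m³)
14.71 L × 0.001 = 0.01471 m³
5.535 gal × 0.00378541 = 0.0209522 m³
1439 in³ × 1.63871×10⁻⁵ = 0.023581 m³
Combined: 0.02077 + 0.01471 + 0.0209522 + 0.023581 = 0.0800132 m³
In bbl: 0.0800132 / 0.158987 = 0.503269 bbl

0.5033 bbl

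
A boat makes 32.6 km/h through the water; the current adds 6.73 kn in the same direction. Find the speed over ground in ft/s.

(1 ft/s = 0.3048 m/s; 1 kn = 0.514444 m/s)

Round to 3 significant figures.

32.6 km/h × (1/3.6) = 9.05556 m/s
6.73 kn × 0.514444 = 3.46221 m/s
Total: 9.05556 + 3.46221 = 12.5178 m/s
In ft/s: 12.5178 / 0.3048 = 41.0689 ft/s

41.1 ft/s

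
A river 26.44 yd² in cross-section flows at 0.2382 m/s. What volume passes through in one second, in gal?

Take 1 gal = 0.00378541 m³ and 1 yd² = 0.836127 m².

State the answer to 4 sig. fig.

26.44 yd² × 0.836127 = 22.1072 m²
V = v × A × t = 0.2382 m/s × 22.1072 m² × 1 s = 5.26594 m³
5.26594 m³ ÷ (0.00378541 m³/gal) = 1391.11 gal

1391 gal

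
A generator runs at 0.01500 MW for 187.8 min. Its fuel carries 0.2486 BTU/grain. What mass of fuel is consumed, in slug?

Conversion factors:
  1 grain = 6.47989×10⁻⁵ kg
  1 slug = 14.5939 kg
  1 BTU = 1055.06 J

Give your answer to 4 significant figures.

2.861 slug

0.01500 MW → 15000 W
187.8 min → 11268 s
E = P × t = 15000 × 11268 = 1.6902×10⁸ J
0.2486 BTU/grain → 4.04772×10⁶ J/kg
m = E / e_s = 1.6902×10⁸ / 4.04772×10⁶ = 41.7568 kg
In slug: 41.7568 / 14.5939 = 2.86125 slug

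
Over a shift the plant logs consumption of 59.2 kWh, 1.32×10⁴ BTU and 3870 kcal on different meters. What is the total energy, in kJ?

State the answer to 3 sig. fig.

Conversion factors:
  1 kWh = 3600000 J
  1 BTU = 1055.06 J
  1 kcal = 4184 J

2.43×10⁵ kJ

59.2 kWh × 3600000 = 2.1312×10⁸ J
1.32×10⁴ BTU × 1055.06 = 1.39268×10⁷ J
3870 kcal × 4184 = 1.61921×10⁷ J
Sum: 2.1312×10⁸ + 1.39268×10⁷ + 1.61921×10⁷ = 2.43239×10⁸ J
In kJ: 2.43239×10⁸ / 1000 = 243239 kJ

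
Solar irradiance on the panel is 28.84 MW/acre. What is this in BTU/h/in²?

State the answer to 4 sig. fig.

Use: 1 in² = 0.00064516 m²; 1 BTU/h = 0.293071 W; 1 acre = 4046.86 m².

15.69 BTU/h/in²

28.84 MW/acre × 1000000 W/MW ÷ 4046.86 m²/acre = 7126.51 W/m²
7126.51 W/m² ÷ 0.293071 W/BTU/h × 0.00064516 m²/in² = 15.6881 BTU/h/in²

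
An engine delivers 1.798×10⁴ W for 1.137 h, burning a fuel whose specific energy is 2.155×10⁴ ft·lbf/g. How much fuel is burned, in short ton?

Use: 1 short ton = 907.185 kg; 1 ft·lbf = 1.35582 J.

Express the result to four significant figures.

0.002777 short ton

1.137 h → 4093.2 s
E = P × t = 17980 × 4093.2 = 7.35957×10⁷ J
2.155×10⁴ ft·lbf/g → 2.92179×10⁷ J/kg
m = E / e_s = 7.35957×10⁷ / 2.92179×10⁷ = 2.51886 kg
In short ton: 2.51886 / 907.185 = 0.00277657 short ton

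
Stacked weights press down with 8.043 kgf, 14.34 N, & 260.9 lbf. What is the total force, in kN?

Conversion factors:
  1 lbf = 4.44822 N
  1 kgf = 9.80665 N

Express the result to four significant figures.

1.254 kN

8.043 kgf × 9.80665 → 78.8749 N
14.34 N (already N)
260.9 lbf × 4.44822 → 1160.54 N
Total: 78.8749 + 14.34 + 1160.54 = 1253.75 N
In kN: 1253.75 / 1000 = 1.25375 kN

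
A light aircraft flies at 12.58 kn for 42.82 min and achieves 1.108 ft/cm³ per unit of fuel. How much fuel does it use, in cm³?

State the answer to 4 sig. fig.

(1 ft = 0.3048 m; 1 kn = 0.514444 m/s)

12.58 kn → 6.47171 m/s
42.82 min → 2569.2 s
d = v × t = 6.47171 × 2569.2 = 16627.1 m
1.108 ft/cm³ → 337718 m/m³
V = d / (distance per unit fuel) = 16627.1 / 337718 = 0.0492337 m³
In cm³: 0.0492337 / 10⁻⁶ = 49233.7 cm³

4.923×10⁴ cm³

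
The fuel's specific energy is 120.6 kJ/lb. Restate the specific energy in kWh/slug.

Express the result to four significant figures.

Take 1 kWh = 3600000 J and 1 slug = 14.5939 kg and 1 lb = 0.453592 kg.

1.078 kWh/slug

120.6 kJ/lb × 1000 J/kJ ÷ 0.453592 kg/lb = 265878 J/kg
265878 J/kg ÷ 3600000 J/kWh × 14.5939 kg/slug = 1.07783 kWh/slug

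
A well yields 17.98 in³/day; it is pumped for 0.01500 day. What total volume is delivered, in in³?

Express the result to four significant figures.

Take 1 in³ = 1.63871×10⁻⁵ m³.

17.98 in³/day → 3.41019×10⁻⁹ m³/s
0.01500 day → 1296 s
V = Q × t = 3.41019×10⁻⁹ × 1296 = 4.41961×10⁻⁶ m³
In in³: 4.41961×10⁻⁶ / 1.63871×10⁻⁵ = 0.269701 in³

0.2697 in³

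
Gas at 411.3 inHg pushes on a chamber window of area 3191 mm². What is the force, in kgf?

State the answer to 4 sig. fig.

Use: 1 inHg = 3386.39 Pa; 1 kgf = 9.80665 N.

411.3 inHg × 3386.39 → 1.39282×10⁶ Pa
3191 mm² × 10⁻⁶ → 0.003191 m²
F = P × A = 1.39282×10⁶ Pa × 0.003191 m² = 4444.49 N
4444.49 N ÷ (9.80665 N/kgf) = 453.212 kgf

453.2 kgf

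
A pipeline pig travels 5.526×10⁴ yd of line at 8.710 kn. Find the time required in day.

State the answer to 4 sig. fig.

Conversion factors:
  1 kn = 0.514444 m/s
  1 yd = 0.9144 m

0.1305 day

5.526×10⁴ yd × 0.9144 → 50529.7 m
8.710 kn × 0.514444 → 4.48081 m/s
t = d / v = 50529.7 m / 4.48081 m/s = 11276.9 s
11276.9 s ÷ (86400 s/day) = 0.13052 day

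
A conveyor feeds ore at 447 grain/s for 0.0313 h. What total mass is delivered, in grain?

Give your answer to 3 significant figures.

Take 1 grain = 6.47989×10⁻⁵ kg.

447 grain/s → 0.0289651 kg/s
0.0313 h → 112.68 s
m = ṁ × t = 0.0289651 × 112.68 = 3.26379 kg
In grain: 3.26379 / 6.47989×10⁻⁵ = 50368 grain

5.04×10⁴ grain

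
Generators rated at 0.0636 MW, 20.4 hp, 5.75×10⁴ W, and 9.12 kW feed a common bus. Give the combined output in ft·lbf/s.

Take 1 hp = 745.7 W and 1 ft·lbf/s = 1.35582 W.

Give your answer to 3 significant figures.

1.07×10⁵ ft·lbf/s

0.0636 MW × 1000000 → 63600 W
20.4 hp × 745.7 → 15212.3 W
5.75×10⁴ W (already W)
9.12 kW × 1000 → 9120 W
Total: 63600 + 15212.3 + 57500 + 9120 = 145432 W
In ft·lbf/s: 145432 / 1.35582 = 107265 ft·lbf/s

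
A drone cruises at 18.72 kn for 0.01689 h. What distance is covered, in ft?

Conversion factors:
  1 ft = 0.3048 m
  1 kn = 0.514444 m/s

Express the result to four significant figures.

1921 ft

18.72 kn × 0.514444 = 9.63039 m/s
0.01689 h × 3600 = 60.804 s
d = v × t = 9.63039 m/s × 60.804 s = 585.566 m
585.566 m ÷ (0.3048 m/ft) = 1921.15 ft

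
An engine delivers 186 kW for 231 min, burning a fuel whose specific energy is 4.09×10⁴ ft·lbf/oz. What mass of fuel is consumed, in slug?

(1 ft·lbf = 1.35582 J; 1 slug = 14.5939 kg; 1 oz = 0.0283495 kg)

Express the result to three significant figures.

90.3 slug

186 kW → 186000 W
231 min → 13860 s
E = P × t = 186000 × 13860 = 2.57796×10⁹ J
4.09×10⁴ ft·lbf/oz → 1.95605×10⁶ J/kg
m = E / e_s = 2.57796×10⁹ / 1.95605×10⁶ = 1317.94 kg
In slug: 1317.94 / 14.5939 = 90.3076 slug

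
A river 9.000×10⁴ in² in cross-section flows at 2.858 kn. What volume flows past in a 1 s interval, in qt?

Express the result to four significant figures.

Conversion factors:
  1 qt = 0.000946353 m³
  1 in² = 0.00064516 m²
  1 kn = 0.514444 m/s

9.021×10⁴ qt

2.858 kn × 0.514444 = 1.47028 m/s
9.000×10⁴ in² × 0.00064516 = 58.0644 m²
V = v × A × t = 1.47028 m/s × 58.0644 m² × 1 s = 85.3709 m³
85.3709 m³ ÷ (0.000946353 m³/qt) = 90210.4 qt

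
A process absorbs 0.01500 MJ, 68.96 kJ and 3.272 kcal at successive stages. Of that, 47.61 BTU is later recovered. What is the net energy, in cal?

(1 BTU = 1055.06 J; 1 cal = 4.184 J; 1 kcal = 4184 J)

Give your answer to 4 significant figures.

1.133×10⁴ cal

0.01500 MJ × 1000000 = 15000 J
68.96 kJ × 1000 = 68960 J
3.272 kcal × 4184 = 13690 J
47.61 BTU × 1055.06 = 50231.4 J
Net: 15000 + 68960 + 13690 − 50231.4 = 47418.6 J
In cal: 47418.6 / 4.184 = 11333.3 cal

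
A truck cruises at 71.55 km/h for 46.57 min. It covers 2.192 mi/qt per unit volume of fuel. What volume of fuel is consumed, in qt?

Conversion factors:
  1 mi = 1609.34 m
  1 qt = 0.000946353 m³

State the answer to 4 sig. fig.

15.74 qt

71.55 km/h → 19.875 m/s
46.57 min → 2794.2 s
d = v × t = 19.875 × 2794.2 = 55534.7 m
2.192 mi/qt → 3.72765×10⁶ m/m³
V = d / (distance per unit fuel) = 55534.7 / 3.72765×10⁶ = 0.014898 m³
In qt: 0.014898 / 0.000946353 = 15.7425 qt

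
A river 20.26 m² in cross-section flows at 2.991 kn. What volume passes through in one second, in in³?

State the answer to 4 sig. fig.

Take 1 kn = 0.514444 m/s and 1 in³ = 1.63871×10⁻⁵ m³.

2.991 kn × 0.514444 = 1.5387 m/s
V = v × A × t = 1.5387 m/s × 20.26 m² × 1 s = 31.1741 m³
31.1741 m³ ÷ (1.63871×10⁻⁵ m³/in³) = 1.90236×10⁶ in³

1.902×10⁶ in³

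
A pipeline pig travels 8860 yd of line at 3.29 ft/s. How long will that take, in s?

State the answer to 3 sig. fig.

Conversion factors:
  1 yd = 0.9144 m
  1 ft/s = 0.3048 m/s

8080 s

8860 yd × 0.9144 = 8101.58 m
3.29 ft/s × 0.3048 = 1.00279 m/s
t = d / v = 8101.58 m / 1.00279 m/s = 8079.04 s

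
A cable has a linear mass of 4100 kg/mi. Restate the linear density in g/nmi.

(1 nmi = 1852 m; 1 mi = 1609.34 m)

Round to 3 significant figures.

4.72×10⁶ g/nmi

4100 kg/mi ÷ 1609.34 m/mi = 2.54763 kg/m
2.54763 kg/m ÷ 0.001 kg/g × 1852 m/nmi = 4.71821×10⁶ g/nmi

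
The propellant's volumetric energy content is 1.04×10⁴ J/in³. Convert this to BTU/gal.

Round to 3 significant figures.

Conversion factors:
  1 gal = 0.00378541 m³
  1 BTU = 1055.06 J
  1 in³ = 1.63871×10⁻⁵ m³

2280 BTU/gal

1.04×10⁴ J/in³ ÷ 1.63871×10⁻⁵ m³/in³ = 6.34646×10⁸ J/m³
6.34646×10⁸ J/m³ ÷ 1055.06 J/BTU × 0.00378541 m³/gal = 2277.02 BTU/gal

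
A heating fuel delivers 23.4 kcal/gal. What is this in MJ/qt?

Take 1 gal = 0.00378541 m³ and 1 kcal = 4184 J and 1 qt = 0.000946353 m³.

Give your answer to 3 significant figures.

23.4 kcal/gal × 4184 J/kcal ÷ 0.00378541 m³/gal = 2.58639×10⁷ J/m³
2.58639×10⁷ J/m³ ÷ 1000000 J/MJ × 0.000946353 m³/qt = 0.0244764 MJ/qt

0.0245 MJ/qt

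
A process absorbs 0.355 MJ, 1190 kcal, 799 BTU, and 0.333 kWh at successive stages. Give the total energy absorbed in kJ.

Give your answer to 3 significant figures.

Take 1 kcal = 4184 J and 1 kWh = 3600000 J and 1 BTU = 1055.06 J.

7380 kJ

0.355 MJ × 1000000 → 355000 J
1190 kcal × 4184 → 4.97896×10⁶ J
799 BTU × 1055.06 → 842993 J
0.333 kWh × 3600000 → 1.1988×10⁶ J
Combined: 355000 + 4.97896×10⁶ + 842993 + 1.1988×10⁶ = 7.37575×10⁶ J
In kJ: 7.37575×10⁶ / 1000 = 7375.75 kJ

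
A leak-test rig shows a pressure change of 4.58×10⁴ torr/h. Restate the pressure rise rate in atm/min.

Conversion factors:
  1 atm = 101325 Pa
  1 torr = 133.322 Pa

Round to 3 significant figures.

1.00 atm/min

4.58×10⁴ torr/h × 133.322 Pa/torr ÷ 3600 s/h = 1696.15 Pa/s
1696.15 Pa/s ÷ 101325 Pa/atm × 60 s/min = 1.00438 atm/min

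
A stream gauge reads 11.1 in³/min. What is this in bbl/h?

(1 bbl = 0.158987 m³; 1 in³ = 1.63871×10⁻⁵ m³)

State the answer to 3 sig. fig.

11.1 in³/min × 1.63871×10⁻⁵ m³/in³ ÷ 60 s/min = 3.03161×10⁻⁶ m³/s
3.03161×10⁻⁶ m³/s ÷ 0.158987 m³/bbl × 3600 s/h = 0.0686458 bbl/h

0.0686 bbl/h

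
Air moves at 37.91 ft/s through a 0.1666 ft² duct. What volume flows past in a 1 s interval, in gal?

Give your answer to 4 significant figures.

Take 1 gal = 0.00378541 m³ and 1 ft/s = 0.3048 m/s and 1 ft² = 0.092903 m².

37.91 ft/s × 0.3048 → 11.555 m/s
0.1666 ft² × 0.092903 → 0.0154776 m²
V = v × A × t = 11.555 m/s × 0.0154776 m² × 1 s = 0.178844 m³
0.178844 m³ ÷ (0.00378541 m³/gal) = 47.2456 gal

47.25 gal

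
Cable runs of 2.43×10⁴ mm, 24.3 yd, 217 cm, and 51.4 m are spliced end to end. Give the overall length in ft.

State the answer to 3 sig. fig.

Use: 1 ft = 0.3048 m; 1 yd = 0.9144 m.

328 ft

2.43×10⁴ mm × 0.001 = 24.3 m
24.3 yd × 0.9144 = 22.2199 m
217 cm × 0.01 = 2.17 m
51.4 m (already m)
Combined: 24.3 + 22.2199 + 2.17 + 51.4 = 100.09 m
In ft: 100.09 / 0.3048 = 328.379 ft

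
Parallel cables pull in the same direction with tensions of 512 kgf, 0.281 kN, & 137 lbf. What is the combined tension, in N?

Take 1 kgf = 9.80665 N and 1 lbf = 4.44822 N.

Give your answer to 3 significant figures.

5910 N

512 kgf × 9.80665 = 5021 N
0.281 kN × 1000 = 281 N
137 lbf × 4.44822 = 609.406 N
Sum: 5021 + 281 + 609.406 = 5911.41 N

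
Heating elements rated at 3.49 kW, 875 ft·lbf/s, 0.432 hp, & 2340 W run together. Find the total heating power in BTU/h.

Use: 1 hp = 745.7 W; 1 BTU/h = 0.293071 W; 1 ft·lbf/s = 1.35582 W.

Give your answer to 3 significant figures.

2.50×10⁴ BTU/h

3.49 kW × 1000 → 3490 W
875 ft·lbf/s × 1.35582 → 1186.34 W
0.432 hp × 745.7 → 322.142 W
2340 W (already W)
Total: 3490 + 1186.34 + 322.142 + 2340 = 7338.48 W
In BTU/h: 7338.48 / 0.293071 = 25039.9 BTU/h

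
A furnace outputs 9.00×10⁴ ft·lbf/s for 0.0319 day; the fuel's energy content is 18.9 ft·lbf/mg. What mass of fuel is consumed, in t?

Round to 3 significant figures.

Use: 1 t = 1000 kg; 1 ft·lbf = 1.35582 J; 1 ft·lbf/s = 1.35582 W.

9.00×10⁴ ft·lbf/s → 122024 W
0.0319 day → 2756.16 s
E = P × t = 122024 × 2756.16 = 3.36318×10⁸ J
18.9 ft·lbf/mg → 2.5625×10⁷ J/kg
m = E / e_s = 3.36318×10⁸ / 2.5625×10⁷ = 13.1246 kg
In t: 13.1246 / 1000 = 0.0131246 t

0.0131 t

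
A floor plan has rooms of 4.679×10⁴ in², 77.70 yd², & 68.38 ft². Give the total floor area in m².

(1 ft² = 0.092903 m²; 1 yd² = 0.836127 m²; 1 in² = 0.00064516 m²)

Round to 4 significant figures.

4.679×10⁴ in² × 0.00064516 = 30.187 m²
77.70 yd² × 0.836127 = 64.9671 m²
68.38 ft² × 0.092903 = 6.35271 m²
Sum: 30.187 + 64.9671 + 6.35271 = 101.507 m²

101.5 m²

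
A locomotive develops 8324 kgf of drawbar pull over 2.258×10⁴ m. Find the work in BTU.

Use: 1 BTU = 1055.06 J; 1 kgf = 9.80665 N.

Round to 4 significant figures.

8324 kgf × 9.80665 = 81630.6 N
W = F × d = 81630.6 N × 22580 m = 1.84322×10⁹ J
1.84322×10⁹ J ÷ (1055.06 J/BTU) = 1.74703×10⁶ BTU

1.747×10⁶ BTU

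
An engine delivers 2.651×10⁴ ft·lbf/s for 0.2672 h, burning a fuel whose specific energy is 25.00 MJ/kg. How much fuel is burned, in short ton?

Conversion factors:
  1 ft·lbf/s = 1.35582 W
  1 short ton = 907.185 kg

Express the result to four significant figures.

2.651×10⁴ ft·lbf/s → 35942.8 W
0.2672 h → 961.92 s
E = P × t = 35942.8 × 961.92 = 3.45741×10⁷ J
25.00 MJ/kg → 2.5×10⁷ J/kg
m = E / e_s = 3.45741×10⁷ / 2.5×10⁷ = 1.38296 kg
In short ton: 1.38296 / 907.185 = 0.00152445 short ton

0.001524 short ton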